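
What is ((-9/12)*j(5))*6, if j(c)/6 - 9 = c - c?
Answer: -243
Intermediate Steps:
j(c) = 54 (j(c) = 54 + 6*(c - c) = 54 + 6*0 = 54 + 0 = 54)
((-9/12)*j(5))*6 = (-9/12*54)*6 = (-9*1/12*54)*6 = -3/4*54*6 = -81/2*6 = -243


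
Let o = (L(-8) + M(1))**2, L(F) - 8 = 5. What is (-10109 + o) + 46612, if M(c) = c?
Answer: 36699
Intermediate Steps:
L(F) = 13 (L(F) = 8 + 5 = 13)
o = 196 (o = (13 + 1)**2 = 14**2 = 196)
(-10109 + o) + 46612 = (-10109 + 196) + 46612 = -9913 + 46612 = 36699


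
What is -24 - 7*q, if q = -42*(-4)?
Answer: -1200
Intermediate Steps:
q = 168
-24 - 7*q = -24 - 7*168 = -24 - 1176 = -1200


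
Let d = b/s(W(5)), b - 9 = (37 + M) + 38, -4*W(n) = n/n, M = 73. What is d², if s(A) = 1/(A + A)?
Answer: 24649/4 ≈ 6162.3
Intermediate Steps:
W(n) = -¼ (W(n) = -n/(4*n) = -¼*1 = -¼)
s(A) = 1/(2*A)
b = 157 (b = 9 + ((37 + 73) + 38) = 9 + (110 + 38) = 9 + 148 = 157)
d = -157/2 (d = 157/((1/(2*(-¼)))) = 157/(((½)*(-4))) = 157/(-2) = 157*(-½) = -157/2 ≈ -78.500)
d² = (-157/2)² = 24649/4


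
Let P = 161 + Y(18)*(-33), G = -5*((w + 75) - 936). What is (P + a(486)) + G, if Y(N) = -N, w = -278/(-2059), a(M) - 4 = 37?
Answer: 10501569/2059 ≈ 5100.3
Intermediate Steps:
a(M) = 41 (a(M) = 4 + 37 = 41)
w = 278/2059 (w = -278*(-1/2059) = 278/2059 ≈ 0.13502)
G = 8862605/2059 (G = -5*((278/2059 + 75) - 936) = -5*(154703/2059 - 936) = -5*(-1772521/2059) = 8862605/2059 ≈ 4304.3)
P = 755 (P = 161 - 1*18*(-33) = 161 - 18*(-33) = 161 + 594 = 755)
(P + a(486)) + G = (755 + 41) + 8862605/2059 = 796 + 8862605/2059 = 10501569/2059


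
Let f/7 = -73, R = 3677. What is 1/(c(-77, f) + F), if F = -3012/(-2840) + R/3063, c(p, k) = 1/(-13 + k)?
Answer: 569779260/1287195193 ≈ 0.44265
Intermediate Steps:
f = -511 (f = 7*(-73) = -511)
F = 4917109/2174730 (F = -3012/(-2840) + 3677/3063 = -3012*(-1/2840) + 3677*(1/3063) = 753/710 + 3677/3063 = 4917109/2174730 ≈ 2.2610)
1/(c(-77, f) + F) = 1/(1/(-13 - 511) + 4917109/2174730) = 1/(1/(-524) + 4917109/2174730) = 1/(-1/524 + 4917109/2174730) = 1/(1287195193/569779260) = 569779260/1287195193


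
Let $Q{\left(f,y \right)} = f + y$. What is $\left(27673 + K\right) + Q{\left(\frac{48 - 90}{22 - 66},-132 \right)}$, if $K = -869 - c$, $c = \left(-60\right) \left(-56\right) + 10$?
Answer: $\frac{512665}{22} \approx 23303.0$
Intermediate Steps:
$c = 3370$ ($c = 3360 + 10 = 3370$)
$K = -4239$ ($K = -869 - 3370 = -4239$)
$\left(27673 + K\right) + Q{\left(\frac{48 - 90}{22 - 66},-132 \right)} = \left(27673 - 4239\right) - \left(132 - \frac{48 - 90}{22 - 66}\right) = 23434 - \left(132 + \frac{42}{-44}\right) = 23434 - \frac{2883}{22} = \frac{512665}{22}$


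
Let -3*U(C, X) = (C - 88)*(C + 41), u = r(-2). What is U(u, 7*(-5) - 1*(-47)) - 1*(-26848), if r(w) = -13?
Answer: 83372/3 ≈ 27791.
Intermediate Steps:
u = -13
U(C, X) = -(-88 + C)*(41 + C)/3 (U(C, X) = -(C - 88)*(C + 41)/3 = -(-88 + C)*(41 + C)/3)
U(u, 7*(-5) - 1*(-47)) - 1*(-26848) = (3608/3 - ⅓*(-13)² + (47/3)*(-13)) - 1*(-26848) = (3608/3 - ⅓*169 - 611/3) + 26848 = (3608/3 - 169/3 - 611/3) + 26848 = 2828/3 + 26848 = 83372/3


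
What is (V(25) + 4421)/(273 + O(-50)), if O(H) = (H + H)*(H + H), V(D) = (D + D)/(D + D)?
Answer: 4422/10273 ≈ 0.43045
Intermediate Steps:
V(D) = 1 (V(D) = (2*D)/((2*D)) = (2*D)*(1/(2*D)) = 1)
O(H) = 4*H**2 (O(H) = (2*H)*(2*H) = 4*H**2)
(V(25) + 4421)/(273 + O(-50)) = (1 + 4421)/(273 + 4*(-50)**2) = 4422/(273 + 4*2500) = 4422/(273 + 10000) = 4422/10273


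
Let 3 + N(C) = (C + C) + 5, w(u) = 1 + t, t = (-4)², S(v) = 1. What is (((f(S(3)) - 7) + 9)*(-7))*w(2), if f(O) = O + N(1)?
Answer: -833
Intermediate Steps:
t = 16
w(u) = 17 (w(u) = 1 + 16 = 17)
N(C) = 2 + 2*C (N(C) = -3 + ((C + C) + 5) = -3 + (2*C + 5) = -3 + (5 + 2*C) = 2 + 2*C)
f(O) = 4 + O (f(O) = O + (2 + 2*1) = O + (2 + 2) = O + 4 = 4 + O)
(((f(S(3)) - 7) + 9)*(-7))*w(2) = ((((4 + 1) - 7) + 9)*(-7))*17 = (((5 - 7) + 9)*(-7))*17 = ((-2 + 9)*(-7))*17 = (7*(-7))*17 = -49*17 = -833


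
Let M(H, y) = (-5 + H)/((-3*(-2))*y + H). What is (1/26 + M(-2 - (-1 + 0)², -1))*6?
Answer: 217/39 ≈ 5.5641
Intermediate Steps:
M(H, y) = (-5 + H)/(H + 6*y) (M(H, y) = (-5 + H)/(6*y + H) = (-5 + H)/(H + 6*y))
(1/26 + M(-2 - (-1 + 0)², -1))*6 = (1/26 + (-5 + (-2 - (-1 + 0)²))/((-2 - (-1 + 0)²) + 6*(-1)))*6 = (1/26 + (-5 + (-2 - 1*(-1)²))/((-2 - 1*(-1)²) - 6))*6 = (1/26 + (-5 + (-2 - 1*1))/((-2 - 1*1) - 6))*6 = (1/26 + (-5 + (-2 - 1))/((-2 - 1) - 6))*6 = (1/26 + (-5 - 3)/(-3 - 6))*6 = (1/26 - 8/(-9))*6 = (1/26 - ⅑*(-8))*6 = (1/26 + 8/9)*6 = (217/234)*6 = 217/39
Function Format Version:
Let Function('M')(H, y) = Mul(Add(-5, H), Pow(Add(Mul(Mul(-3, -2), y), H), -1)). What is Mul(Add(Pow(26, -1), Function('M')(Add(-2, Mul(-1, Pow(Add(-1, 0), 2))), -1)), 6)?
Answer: Rational(217, 39) ≈ 5.5641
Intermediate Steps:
Function('M')(H, y) = Mul(Pow(Add(H, Mul(6, y)), -1), Add(-5, H)) (Function('M')(H, y) = Mul(Add(-5, H), Pow(Add(Mul(6, y), H), -1)) = Mul(Add(-5, H), Pow(Add(H, Mul(6, y)), -1)) = Mul(Pow(Add(H, Mul(6, y)), -1), Add(-5, H)))
Mul(Add(Pow(26, -1), Function('M')(Add(-2, Mul(-1, Pow(Add(-1, 0), 2))), -1)), 6) = Mul(Add(Pow(26, -1), Mul(Pow(Add(Add(-2, Mul(-1, Pow(Add(-1, 0), 2))), Mul(6, -1)), -1), Add(-5, Add(-2, Mul(-1, Pow(Add(-1, 0), 2)))))), 6) = Mul(Add(Rational(1, 26), Mul(Pow(Add(Add(-2, Mul(-1, Pow(-1, 2))), -6), -1), Add(-5, Add(-2, Mul(-1, Pow(-1, 2)))))), 6) = Mul(Add(Rational(1, 26), Mul(Pow(Add(Add(-2, Mul(-1, 1)), -6), -1), Add(-5, Add(-2, Mul(-1, 1))))), 6) = Mul(Add(Rational(1, 26), Mul(Pow(Add(Add(-2, -1), -6), -1), Add(-5, Add(-2, -1)))), 6) = Mul(Add(Rational(1, 26), Mul(Pow(Add(-3, -6), -1), Add(-5, -3))), 6) = Mul(Add(Rational(1, 26), Mul(Pow(-9, -1), -8)), 6) = Mul(Add(Rational(1, 26), Mul(Rational(-1, 9), -8)), 6) = Mul(Add(Rational(1, 26), Rational(8, 9)), 6) = Mul(Rational(217, 234), 6) = Rational(217, 39)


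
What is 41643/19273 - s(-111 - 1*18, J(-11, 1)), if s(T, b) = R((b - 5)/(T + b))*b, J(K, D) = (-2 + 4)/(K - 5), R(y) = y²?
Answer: 355526695729/164528050376 ≈ 2.1609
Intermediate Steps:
J(K, D) = 2/(-5 + K)
s(T, b) = b*(-5 + b)²/(T + b)² (s(T, b) = ((b - 5)/(T + b))²*b = ((-5 + b)/(T + b))²*b = ((-5 + b)²/(T + b)²)*b = b*(-5 + b)²/(T + b)²)
41643/19273 - s(-111 - 1*18, J(-11, 1)) = 41643/19273 - 2/(-5 - 11)*(-5 + 2/(-5 - 11))²/((-111 - 1*18) + 2/(-5 - 11))² = 41643*(1/19273) - 2/(-16)*(-5 + 2/(-16))²/((-111 - 18) + 2/(-16))² = 41643/19273 - 2*(-1/16)*(-5 + 2*(-1/16))²/(-129 + 2*(-1/16))² = 41643/19273 - (-1)*(-5 - ⅛)²/(8*(-129 - ⅛)²) = 41643/19273 - (-1)*(-41/8)²/(8*(-1033/8)²) = 41643/19273 - (-1)*1681*64/(8*64*1067089) = 41643/19273 - 1*(-1681/8536712) = 41643/19273 + 1681/8536712 = 355526695729/164528050376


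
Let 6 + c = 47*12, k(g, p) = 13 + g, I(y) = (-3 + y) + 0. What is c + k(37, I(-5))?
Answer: 608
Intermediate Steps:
I(y) = -3 + y
c = 558 (c = -6 + 47*12 = -6 + 564 = 558)
c + k(37, I(-5)) = 558 + (13 + 37) = 558 + 50 = 608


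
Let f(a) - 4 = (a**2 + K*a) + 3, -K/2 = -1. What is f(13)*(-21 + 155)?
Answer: 27068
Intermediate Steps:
K = 2 (K = -2*(-1) = 2)
f(a) = 7 + a**2 + 2*a (f(a) = 4 + ((a**2 + 2*a) + 3) = 4 + (3 + a**2 + 2*a) = 7 + a**2 + 2*a)
f(13)*(-21 + 155) = (7 + 13**2 + 2*13)*(-21 + 155) = (7 + 169 + 26)*134 = 202*134 = 27068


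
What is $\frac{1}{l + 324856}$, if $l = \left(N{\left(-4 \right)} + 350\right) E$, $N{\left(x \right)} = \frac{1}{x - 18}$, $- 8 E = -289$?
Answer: $\frac{176}{59399667} \approx 2.963 \cdot 10^{-6}$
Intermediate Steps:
$E = \frac{289}{8}$ ($E = \left(- \frac{1}{8}\right) \left(-289\right) = \frac{289}{8} \approx 36.125$)
$N{\left(x \right)} = \frac{1}{-18 + x}$
$l = \frac{2225011}{176}$ ($l = \left(\frac{1}{-18 - 4} + 350\right) \frac{289}{8} = \left(\frac{1}{-22} + 350\right) \frac{289}{8} = \left(- \frac{1}{22} + 350\right) \frac{289}{8} = \frac{7699}{22} \cdot \frac{289}{8} = \frac{2225011}{176} \approx 12642.0$)
$\frac{1}{l + 324856} = \frac{1}{\frac{2225011}{176} + 324856} = \frac{1}{\frac{59399667}{176}} = \frac{176}{59399667}$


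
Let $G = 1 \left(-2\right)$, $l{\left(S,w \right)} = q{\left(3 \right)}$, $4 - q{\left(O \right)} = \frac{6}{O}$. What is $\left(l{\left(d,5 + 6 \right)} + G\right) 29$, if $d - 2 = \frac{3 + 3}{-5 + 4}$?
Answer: $0$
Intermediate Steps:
$d = -4$ ($d = 2 + \frac{3 + 3}{-5 + 4} = 2 + \frac{6}{-1} = 2 + 6 \left(-1\right) = 2 - 6 = -4$)
$q{\left(O \right)} = 4 - \frac{6}{O}$
$l{\left(S,w \right)} = 2$ ($l{\left(S,w \right)} = 4 - \frac{6}{3} = 4 - 2 = 2$)
$G = -2$
$\left(l{\left(d,5 + 6 \right)} + G\right) 29 = \left(2 - 2\right) 29 = 0 \cdot 29 = 0$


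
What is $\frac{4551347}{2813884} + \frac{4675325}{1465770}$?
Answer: $\frac{1982705010449}{412450675068} \approx 4.8071$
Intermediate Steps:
$\frac{4551347}{2813884} + \frac{4675325}{1465770} = 4551347 \cdot \frac{1}{2813884} + 4675325 \cdot \frac{1}{1465770} = \frac{4551347}{2813884} + \frac{935065}{293154} = \frac{1982705010449}{412450675068}$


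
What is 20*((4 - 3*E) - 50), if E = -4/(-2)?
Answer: -1040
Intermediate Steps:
E = 2 (E = -4*(-½) = 2)
20*((4 - 3*E) - 50) = 20*((4 - 3*2) - 50) = 20*((4 - 6) - 50) = 20*(-2 - 50) = 20*(-52) = -1040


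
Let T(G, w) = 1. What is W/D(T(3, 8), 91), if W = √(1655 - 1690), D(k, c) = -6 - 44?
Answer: -I*√35/50 ≈ -0.11832*I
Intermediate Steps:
D(k, c) = -50
W = I*√35 (W = √(-35) = I*√35 ≈ 5.9161*I)
W/D(T(3, 8), 91) = (I*√35)/(-50) = (I*√35)*(-1/50) = -I*√35/50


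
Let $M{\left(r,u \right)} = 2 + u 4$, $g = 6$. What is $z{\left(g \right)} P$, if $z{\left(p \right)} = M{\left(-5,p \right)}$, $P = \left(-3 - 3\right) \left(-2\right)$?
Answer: $312$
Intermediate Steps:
$P = 12$ ($P = \left(-6\right) \left(-2\right) = 12$)
$M{\left(r,u \right)} = 2 + 4 u$
$z{\left(p \right)} = 2 + 4 p$
$z{\left(g \right)} P = \left(2 + 4 \cdot 6\right) 12 = \left(2 + 24\right) 12 = 26 \cdot 12 = 312$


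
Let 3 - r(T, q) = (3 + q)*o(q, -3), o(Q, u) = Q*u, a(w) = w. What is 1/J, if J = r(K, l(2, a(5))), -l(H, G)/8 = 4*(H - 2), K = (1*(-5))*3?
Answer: ⅓ ≈ 0.33333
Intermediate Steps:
K = -15 (K = -5*3 = -15)
l(H, G) = 64 - 32*H (l(H, G) = -32*(H - 2) = -32*(-2 + H) = -8*(-8 + 4*H) = 64 - 32*H)
r(T, q) = 3 + 3*q*(3 + q) (r(T, q) = 3 - (3 + q)*q*(-3) = 3 - (3 + q)*(-3*q) = 3 - (-3)*q*(3 + q) = 3 + 3*q*(3 + q))
J = 3 (J = 3 + 3*(64 - 32*2)² + 9*(64 - 32*2) = 3 + 3*(64 - 64)² + 9*(64 - 64) = 3 + 3*0² + 9*0 = 3 + 3*0 + 0 = 3 + 0 + 0 = 3)
1/J = 1/3 = ⅓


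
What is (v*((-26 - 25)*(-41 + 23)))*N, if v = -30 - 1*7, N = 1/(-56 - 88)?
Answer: 1887/8 ≈ 235.88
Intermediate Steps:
N = -1/144 (N = 1/(-144) = -1/144 ≈ -0.0069444)
v = -37 (v = -30 - 7 = -37)
(v*((-26 - 25)*(-41 + 23)))*N = -37*(-26 - 25)*(-41 + 23)*(-1/144) = -(-1887)*(-18)*(-1/144) = -37*918*(-1/144) = -33966*(-1/144) = 1887/8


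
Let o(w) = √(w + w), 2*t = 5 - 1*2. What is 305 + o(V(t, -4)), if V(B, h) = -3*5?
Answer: 305 + I*√30 ≈ 305.0 + 5.4772*I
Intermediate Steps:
t = 3/2 (t = (5 - 1*2)/2 = (5 - 2)/2 = (½)*3 = 3/2 ≈ 1.5000)
V(B, h) = -15
o(w) = √2*√w (o(w) = √(2*w) = √2*√w)
305 + o(V(t, -4)) = 305 + √2*√(-15) = 305 + √2*(I*√15) = 305 + I*√30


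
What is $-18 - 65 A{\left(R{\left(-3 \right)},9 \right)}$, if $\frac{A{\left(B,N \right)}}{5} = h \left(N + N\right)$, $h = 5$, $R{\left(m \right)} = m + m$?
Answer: $-29268$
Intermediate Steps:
$R{\left(m \right)} = 2 m$
$A{\left(B,N \right)} = 50 N$ ($A{\left(B,N \right)} = 5 \cdot 5 \left(N + N\right) = 5 \cdot 5 \cdot 2 N = 5 \cdot 10 N = 50 N$)
$-18 - 65 A{\left(R{\left(-3 \right)},9 \right)} = -18 - 65 \cdot 50 \cdot 9 = -18 - 29250 = -29268$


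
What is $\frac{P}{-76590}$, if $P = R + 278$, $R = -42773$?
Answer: $\frac{2833}{5106} \approx 0.55484$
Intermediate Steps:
$P = -42495$ ($P = -42773 + 278 = -42495$)
$\frac{P}{-76590} = - \frac{42495}{-76590} = \left(-42495\right) \left(- \frac{1}{76590}\right) = \frac{2833}{5106}$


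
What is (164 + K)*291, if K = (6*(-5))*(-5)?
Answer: 91374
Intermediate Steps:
K = 150 (K = -30*(-5) = 150)
(164 + K)*291 = (164 + 150)*291 = 314*291 = 91374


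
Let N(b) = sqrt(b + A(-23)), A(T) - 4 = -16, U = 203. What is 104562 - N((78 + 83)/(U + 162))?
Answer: 104562 - I*sqrt(1539935)/365 ≈ 1.0456e+5 - 3.3998*I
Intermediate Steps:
A(T) = -12 (A(T) = 4 - 16 = -12)
N(b) = sqrt(-12 + b) (N(b) = sqrt(b - 12) = sqrt(-12 + b))
104562 - N((78 + 83)/(U + 162)) = 104562 - sqrt(-12 + (78 + 83)/(203 + 162)) = 104562 - sqrt(-12 + 161/365) = 104562 - sqrt(-4219/365) = 104562 - I*sqrt(1539935)/365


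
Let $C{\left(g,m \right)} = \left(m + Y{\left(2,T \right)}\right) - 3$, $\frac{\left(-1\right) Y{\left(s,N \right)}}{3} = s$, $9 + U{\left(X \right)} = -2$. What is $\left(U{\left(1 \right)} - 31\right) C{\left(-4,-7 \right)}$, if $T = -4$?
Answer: $672$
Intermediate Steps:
$U{\left(X \right)} = -11$ ($U{\left(X \right)} = -9 - 2 = -11$)
$Y{\left(s,N \right)} = - 3 s$
$C{\left(g,m \right)} = -9 + m$ ($C{\left(g,m \right)} = \left(m - 6\right) - 3 = \left(-6 + m\right) - 3 = -9 + m$)
$\left(U{\left(1 \right)} - 31\right) C{\left(-4,-7 \right)} = \left(-11 - 31\right) \left(-9 - 7\right) = \left(-42\right) \left(-16\right) = 672$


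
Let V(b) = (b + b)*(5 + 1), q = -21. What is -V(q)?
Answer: 252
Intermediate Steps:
V(b) = 12*b (V(b) = (2*b)*6 = 12*b)
-V(q) = -12*(-21) = -1*(-252) = 252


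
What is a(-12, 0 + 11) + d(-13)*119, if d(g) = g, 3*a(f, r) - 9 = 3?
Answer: -1543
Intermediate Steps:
a(f, r) = 4 (a(f, r) = 3 + (⅓)*3 = 3 + 1 = 4)
a(-12, 0 + 11) + d(-13)*119 = 4 - 13*119 = 4 - 1547 = -1543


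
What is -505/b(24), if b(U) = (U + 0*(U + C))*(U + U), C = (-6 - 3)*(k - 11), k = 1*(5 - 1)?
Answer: -505/1152 ≈ -0.43837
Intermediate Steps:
k = 4 (k = 1*4 = 4)
C = 63 (C = (-6 - 3)*(4 - 11) = -9*(-7) = 63)
b(U) = 2*U² (b(U) = (U + 0*(U + 63))*(U + U) = (U + 0*(63 + U))*(2*U) = (U + 0)*(2*U) = U*(2*U) = 2*U²)
-505/b(24) = -505/(2*24²) = -505/(2*576) = -505/1152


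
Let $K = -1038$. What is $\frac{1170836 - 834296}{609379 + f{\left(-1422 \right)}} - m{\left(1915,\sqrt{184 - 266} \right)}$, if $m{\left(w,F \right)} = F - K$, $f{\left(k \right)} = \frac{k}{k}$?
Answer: $- \frac{31609995}{30469} - i \sqrt{82} \approx -1037.4 - 9.0554 i$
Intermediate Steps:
$f{\left(k \right)} = 1$
$m{\left(w,F \right)} = 1038 + F$ ($m{\left(w,F \right)} = F - -1038 = F + 1038 = 1038 + F$)
$\frac{1170836 - 834296}{609379 + f{\left(-1422 \right)}} - m{\left(1915,\sqrt{184 - 266} \right)} = \frac{1170836 - 834296}{609379 + 1} - \left(1038 + \sqrt{184 - 266}\right) = \frac{336540}{609380} - \left(1038 + \sqrt{-82}\right) = 336540 \cdot \frac{1}{609380} - \left(1038 + i \sqrt{82}\right) = \frac{16827}{30469} - \left(1038 + i \sqrt{82}\right) = - \frac{31609995}{30469} - i \sqrt{82}$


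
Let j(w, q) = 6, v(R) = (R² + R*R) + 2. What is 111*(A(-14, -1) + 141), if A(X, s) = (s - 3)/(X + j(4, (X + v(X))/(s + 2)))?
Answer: 31413/2 ≈ 15707.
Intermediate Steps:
v(R) = 2 + 2*R² (v(R) = (R² + R²) + 2 = 2*R² + 2 = 2 + 2*R²)
A(X, s) = (-3 + s)/(6 + X) (A(X, s) = (s - 3)/(X + 6) = (-3 + s)/(6 + X))
111*(A(-14, -1) + 141) = 111*((-3 - 1)/(6 - 14) + 141) = 111*(-4/(-8) + 141) = 111*(-⅛*(-4) + 141) = 111*(½ + 141) = 111*(283/2) = 31413/2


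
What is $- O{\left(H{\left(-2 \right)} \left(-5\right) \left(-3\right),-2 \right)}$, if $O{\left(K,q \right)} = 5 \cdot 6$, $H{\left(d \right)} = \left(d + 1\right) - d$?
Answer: $-30$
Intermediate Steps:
$H{\left(d \right)} = 1$ ($H{\left(d \right)} = \left(1 + d\right) - d = 1$)
$O{\left(K,q \right)} = 30$
$- O{\left(H{\left(-2 \right)} \left(-5\right) \left(-3\right),-2 \right)} = \left(-1\right) 30 = -30$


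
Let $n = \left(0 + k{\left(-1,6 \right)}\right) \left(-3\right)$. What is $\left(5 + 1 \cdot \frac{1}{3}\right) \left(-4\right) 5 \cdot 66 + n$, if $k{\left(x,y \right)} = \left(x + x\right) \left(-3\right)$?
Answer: $-7058$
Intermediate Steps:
$k{\left(x,y \right)} = - 6 x$ ($k{\left(x,y \right)} = 2 x \left(-3\right) = - 6 x$)
$n = -18$ ($n = \left(0 - -6\right) \left(-3\right) = \left(0 + 6\right) \left(-3\right) = 6 \left(-3\right) = -18$)
$\left(5 + 1 \cdot \frac{1}{3}\right) \left(-4\right) 5 \cdot 66 + n = \left(5 + 1 \cdot \frac{1}{3}\right) \left(-4\right) 5 \cdot 66 - 18 = \left(5 + \frac{1}{3}\right) \left(-4\right) 5 \cdot 66 - 18 = \frac{16}{3} \left(-4\right) 5 \cdot 66 - 18 = \left(- \frac{64}{3}\right) 5 \cdot 66 - 18 = \left(- \frac{320}{3}\right) 66 - 18 = -7040 - 18 = -7058$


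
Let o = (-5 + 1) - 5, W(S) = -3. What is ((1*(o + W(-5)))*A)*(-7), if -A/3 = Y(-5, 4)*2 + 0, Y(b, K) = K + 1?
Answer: -2520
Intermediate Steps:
Y(b, K) = 1 + K
o = -9 (o = -4 - 5 = -9)
A = -30 (A = -3*((1 + 4)*2 + 0) = -3*(5*2 + 0) = -3*(10 + 0) = -3*10 = -30)
((1*(o + W(-5)))*A)*(-7) = ((1*(-9 - 3))*(-30))*(-7) = ((1*(-12))*(-30))*(-7) = -12*(-30)*(-7) = 360*(-7) = -2520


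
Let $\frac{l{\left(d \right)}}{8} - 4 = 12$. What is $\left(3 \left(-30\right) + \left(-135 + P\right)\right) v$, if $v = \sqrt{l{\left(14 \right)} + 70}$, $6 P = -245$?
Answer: $- \frac{1595 \sqrt{22}}{2} \approx -3740.6$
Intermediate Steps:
$l{\left(d \right)} = 128$ ($l{\left(d \right)} = 32 + 8 \cdot 12 = 32 + 96 = 128$)
$P = - \frac{245}{6}$ ($P = \frac{1}{6} \left(-245\right) = - \frac{245}{6} \approx -40.833$)
$v = 3 \sqrt{22}$ ($v = \sqrt{128 + 70} = \sqrt{198} = 3 \sqrt{22} \approx 14.071$)
$\left(3 \left(-30\right) + \left(-135 + P\right)\right) v = \left(3 \left(-30\right) - \frac{1055}{6}\right) 3 \sqrt{22} = \left(-90 - \frac{1055}{6}\right) 3 \sqrt{22} = - \frac{1595 \cdot 3 \sqrt{22}}{6} = - \frac{1595 \sqrt{22}}{2}$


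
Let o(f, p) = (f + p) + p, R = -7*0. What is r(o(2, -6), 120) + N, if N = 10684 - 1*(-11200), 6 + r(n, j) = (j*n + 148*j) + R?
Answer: 38438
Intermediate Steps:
R = 0
o(f, p) = f + 2*p
r(n, j) = -6 + 148*j + j*n (r(n, j) = -6 + ((j*n + 148*j) + 0) = -6 + ((148*j + j*n) + 0) = -6 + (148*j + j*n) = -6 + 148*j + j*n)
N = 21884 (N = 10684 + 11200 = 21884)
r(o(2, -6), 120) + N = (-6 + 148*120 + 120*(2 + 2*(-6))) + 21884 = (-6 + 17760 + 120*(2 - 12)) + 21884 = (-6 + 17760 + 120*(-10)) + 21884 = (-6 + 17760 - 1200) + 21884 = 16554 + 21884 = 38438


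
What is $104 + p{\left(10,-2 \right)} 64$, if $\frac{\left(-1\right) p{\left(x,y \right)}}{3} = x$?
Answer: $-1816$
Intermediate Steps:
$p{\left(x,y \right)} = - 3 x$
$104 + p{\left(10,-2 \right)} 64 = 104 + \left(-3\right) 10 \cdot 64 = 104 - 1920 = -1816$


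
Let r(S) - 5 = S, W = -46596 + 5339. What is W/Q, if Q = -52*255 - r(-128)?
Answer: 41257/13137 ≈ 3.1405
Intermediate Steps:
W = -41257
r(S) = 5 + S
Q = -13137 (Q = -52*255 - (5 - 128) = -13260 - 1*(-123) = -13260 + 123 = -13137)
W/Q = -41257/(-13137) = -41257*(-1/13137) = 41257/13137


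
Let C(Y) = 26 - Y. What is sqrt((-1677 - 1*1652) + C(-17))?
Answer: I*sqrt(3286) ≈ 57.324*I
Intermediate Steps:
sqrt((-1677 - 1*1652) + C(-17)) = sqrt((-1677 - 1*1652) + (26 - 1*(-17))) = sqrt((-1677 - 1652) + (26 + 17)) = sqrt(-3329 + 43) = sqrt(-3286) = I*sqrt(3286)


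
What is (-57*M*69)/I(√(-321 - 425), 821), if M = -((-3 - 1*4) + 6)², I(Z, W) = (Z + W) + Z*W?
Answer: 3228993/504734305 - 3232926*I*√746/504734305 ≈ 0.0063974 - 0.17495*I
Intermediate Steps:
I(Z, W) = W + Z + W*Z (I(Z, W) = (W + Z) + W*Z = W + Z + W*Z)
M = -1 (M = -((-3 - 4) + 6)² = -(-7 + 6)² = -1*(-1)² = -1*1 = -1)
(-57*M*69)/I(√(-321 - 425), 821) = (-57*(-1)*69)/(821 + √(-321 - 425) + 821*√(-321 - 425)) = (57*69)/(821 + √(-746) + 821*√(-746)) = 3933/(821 + I*√746 + 821*(I*√746)) = 3933/(821 + I*√746 + 821*I*√746) = 3933/(821 + 822*I*√746)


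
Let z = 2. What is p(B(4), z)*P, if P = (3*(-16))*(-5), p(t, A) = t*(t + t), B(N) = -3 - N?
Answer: 23520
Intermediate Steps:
p(t, A) = 2*t**2 (p(t, A) = t*(2*t) = 2*t**2)
P = 240 (P = -48*(-5) = 240)
p(B(4), z)*P = (2*(-3 - 1*4)**2)*240 = (2*(-3 - 4)**2)*240 = (2*(-7)**2)*240 = (2*49)*240 = 98*240 = 23520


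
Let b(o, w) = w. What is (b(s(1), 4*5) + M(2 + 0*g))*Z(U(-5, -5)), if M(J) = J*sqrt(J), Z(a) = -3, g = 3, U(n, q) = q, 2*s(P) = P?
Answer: -60 - 6*sqrt(2) ≈ -68.485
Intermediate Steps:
s(P) = P/2
M(J) = J**(3/2)
(b(s(1), 4*5) + M(2 + 0*g))*Z(U(-5, -5)) = (4*5 + (2 + 0*3)**(3/2))*(-3) = (20 + (2 + 0)**(3/2))*(-3) = (20 + 2**(3/2))*(-3) = (20 + 2*sqrt(2))*(-3) = -60 - 6*sqrt(2)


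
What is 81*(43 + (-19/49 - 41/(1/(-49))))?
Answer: 8142849/49 ≈ 1.6618e+5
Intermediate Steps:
81*(43 + (-19/49 - 41/(1/(-49)))) = 81*(43 + (-19*1/49 - 41/(-1/49))) = 81*(43 + (-19/49 - 41*(-49))) = 81*(43 + (-19/49 + 2009)) = 81*(43 + 98422/49) = 81*(100529/49) = 8142849/49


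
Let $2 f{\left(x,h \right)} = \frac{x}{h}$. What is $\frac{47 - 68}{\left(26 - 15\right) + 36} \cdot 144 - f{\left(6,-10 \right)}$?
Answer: $- \frac{30099}{470} \approx -64.04$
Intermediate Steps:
$f{\left(x,h \right)} = \frac{x}{2 h}$ ($f{\left(x,h \right)} = \frac{x \frac{1}{h}}{2} = \frac{x}{2 h}$)
$\frac{47 - 68}{\left(26 - 15\right) + 36} \cdot 144 - f{\left(6,-10 \right)} = \frac{47 - 68}{\left(26 - 15\right) + 36} \cdot 144 - \frac{1}{2} \cdot 6 \frac{1}{-10} = - \frac{21}{11 + 36} \cdot 144 - \frac{1}{2} \cdot 6 \left(- \frac{1}{10}\right) = - \frac{21}{47} \cdot 144 - - \frac{3}{10} = \left(-21\right) \frac{1}{47} \cdot 144 + \frac{3}{10} = \left(- \frac{21}{47}\right) 144 + \frac{3}{10} = - \frac{3024}{47} + \frac{3}{10} = - \frac{30099}{470}$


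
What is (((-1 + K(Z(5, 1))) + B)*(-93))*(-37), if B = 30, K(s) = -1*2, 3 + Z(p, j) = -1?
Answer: 92907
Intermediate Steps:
Z(p, j) = -4 (Z(p, j) = -3 - 1 = -4)
K(s) = -2
(((-1 + K(Z(5, 1))) + B)*(-93))*(-37) = (((-1 - 2) + 30)*(-93))*(-37) = ((-3 + 30)*(-93))*(-37) = (27*(-93))*(-37) = -2511*(-37) = 92907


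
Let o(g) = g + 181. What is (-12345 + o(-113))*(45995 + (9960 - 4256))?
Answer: -634708623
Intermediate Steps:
o(g) = 181 + g
(-12345 + o(-113))*(45995 + (9960 - 4256)) = (-12345 + (181 - 113))*(45995 + (9960 - 4256)) = (-12345 + 68)*(45995 + 5704) = -12277*51699 = -634708623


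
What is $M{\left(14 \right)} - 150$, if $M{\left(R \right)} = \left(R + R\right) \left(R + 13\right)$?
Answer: $606$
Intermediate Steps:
$M{\left(R \right)} = 2 R \left(13 + R\right)$
$M{\left(14 \right)} - 150 = 2 \cdot 14 \left(13 + 14\right) - 150 = 2 \cdot 14 \cdot 27 - 150 = 756 - 150 = 606$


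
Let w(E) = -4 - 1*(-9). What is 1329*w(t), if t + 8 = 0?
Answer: 6645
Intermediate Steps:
t = -8 (t = -8 + 0 = -8)
w(E) = 5 (w(E) = -4 + 9 = 5)
1329*w(t) = 1329*5 = 6645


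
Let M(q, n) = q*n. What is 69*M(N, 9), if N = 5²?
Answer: 15525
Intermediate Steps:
N = 25
M(q, n) = n*q
69*M(N, 9) = 69*(9*25) = 69*225 = 15525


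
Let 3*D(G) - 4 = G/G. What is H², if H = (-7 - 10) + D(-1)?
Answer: 2116/9 ≈ 235.11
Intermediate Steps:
D(G) = 5/3 (D(G) = 4/3 + (G/G)/3 = 4/3 + (⅓)*1 = 4/3 + ⅓ = 5/3)
H = -46/3 (H = (-7 - 10) + 5/3 = -17 + 5/3 = -46/3 ≈ -15.333)
H² = (-46/3)² = 2116/9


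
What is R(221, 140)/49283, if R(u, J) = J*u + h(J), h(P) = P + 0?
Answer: 31080/49283 ≈ 0.63064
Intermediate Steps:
h(P) = P
R(u, J) = J + J*u (R(u, J) = J*u + J = J + J*u)
R(221, 140)/49283 = (140*(1 + 221))/49283 = (140*222)*(1/49283) = 31080*(1/49283) = 31080/49283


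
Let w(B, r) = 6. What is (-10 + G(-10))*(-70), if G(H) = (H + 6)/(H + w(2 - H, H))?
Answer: 630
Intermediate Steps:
G(H) = 1 (G(H) = (H + 6)/(H + 6) = (6 + H)/(6 + H) = 1)
(-10 + G(-10))*(-70) = (-10 + 1)*(-70) = -9*(-70) = 630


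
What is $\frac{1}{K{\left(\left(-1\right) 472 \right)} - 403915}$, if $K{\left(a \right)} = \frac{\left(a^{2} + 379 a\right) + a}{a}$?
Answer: $- \frac{1}{404007} \approx -2.4752 \cdot 10^{-6}$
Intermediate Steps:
$K{\left(a \right)} = \frac{a^{2} + 380 a}{a}$
$\frac{1}{K{\left(\left(-1\right) 472 \right)} - 403915} = \frac{1}{\left(380 - 472\right) - 403915} = \frac{1}{-92 - 403915} = \frac{1}{-404007} = - \frac{1}{404007}$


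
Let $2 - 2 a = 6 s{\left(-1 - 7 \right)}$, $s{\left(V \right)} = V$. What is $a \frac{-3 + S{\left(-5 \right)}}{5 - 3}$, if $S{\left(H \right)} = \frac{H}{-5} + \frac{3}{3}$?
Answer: $- \frac{25}{2} \approx -12.5$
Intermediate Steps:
$S{\left(H \right)} = 1 - \frac{H}{5}$ ($S{\left(H \right)} = H \left(- \frac{1}{5}\right) + 3 \cdot \frac{1}{3} = - \frac{H}{5} + 1 = 1 - \frac{H}{5}$)
$a = 25$ ($a = 1 - \frac{6 \left(-1 - 7\right)}{2} = 1 - \frac{6 \left(-8\right)}{2} = 1 - -24 = 1 + 24 = 25$)
$a \frac{-3 + S{\left(-5 \right)}}{5 - 3} = 25 \frac{-3 + \left(1 - -1\right)}{5 - 3} = 25 \frac{-3 + \left(1 + 1\right)}{2} = 25 \left(-3 + 2\right) \frac{1}{2} = 25 \left(\left(-1\right) \frac{1}{2}\right) = 25 \left(- \frac{1}{2}\right) = - \frac{25}{2}$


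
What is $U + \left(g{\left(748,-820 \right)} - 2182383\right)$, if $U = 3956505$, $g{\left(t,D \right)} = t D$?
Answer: $1160762$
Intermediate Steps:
$g{\left(t,D \right)} = D t$
$U + \left(g{\left(748,-820 \right)} - 2182383\right) = 3956505 - 2795743 = 1160762$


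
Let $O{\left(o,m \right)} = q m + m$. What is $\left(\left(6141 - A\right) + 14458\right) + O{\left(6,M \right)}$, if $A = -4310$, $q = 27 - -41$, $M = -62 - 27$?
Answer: $18768$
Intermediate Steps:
$M = -89$
$q = 68$ ($q = 27 + 41 = 68$)
$O{\left(o,m \right)} = 69 m$ ($O{\left(o,m \right)} = 68 m + m = 69 m$)
$\left(\left(6141 - A\right) + 14458\right) + O{\left(6,M \right)} = \left(\left(6141 - -4310\right) + 14458\right) + 69 \left(-89\right) = \left(\left(6141 + 4310\right) + 14458\right) - 6141 = \left(10451 + 14458\right) - 6141 = 24909 - 6141 = 18768$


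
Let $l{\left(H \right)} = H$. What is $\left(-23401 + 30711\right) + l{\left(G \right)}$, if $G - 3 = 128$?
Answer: $7441$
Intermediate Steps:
$G = 131$ ($G = 3 + 128 = 131$)
$\left(-23401 + 30711\right) + l{\left(G \right)} = \left(-23401 + 30711\right) + 131 = 7310 + 131 = 7441$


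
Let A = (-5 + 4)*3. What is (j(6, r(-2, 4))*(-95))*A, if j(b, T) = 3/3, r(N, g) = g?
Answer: 285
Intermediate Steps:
j(b, T) = 1 (j(b, T) = 3*(⅓) = 1)
A = -3 (A = -1*3 = -3)
(j(6, r(-2, 4))*(-95))*A = (1*(-95))*(-3) = -95*(-3) = 285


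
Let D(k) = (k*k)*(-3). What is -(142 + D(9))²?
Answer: -10201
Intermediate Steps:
D(k) = -3*k² (D(k) = k²*(-3) = -3*k²)
-(142 + D(9))² = -(142 - 3*9²)² = -(142 - 3*81)² = -(142 - 243)² = -1*(-101)² = -1*10201 = -10201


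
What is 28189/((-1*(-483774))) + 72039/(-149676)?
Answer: -5105229737/12068226204 ≈ -0.42303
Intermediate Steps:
28189/((-1*(-483774))) + 72039/(-149676) = 28189/483774 + 72039*(-1/149676) = 28189*(1/483774) - 24013/49892 = 28189/483774 - 24013/49892 = -5105229737/12068226204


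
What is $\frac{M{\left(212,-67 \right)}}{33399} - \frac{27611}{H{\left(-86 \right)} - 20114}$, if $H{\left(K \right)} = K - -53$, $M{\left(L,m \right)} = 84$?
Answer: $\frac{307957379}{224296551} \approx 1.373$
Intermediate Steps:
$H{\left(K \right)} = 53 + K$ ($H{\left(K \right)} = K + 53 = 53 + K$)
$\frac{M{\left(212,-67 \right)}}{33399} - \frac{27611}{H{\left(-86 \right)} - 20114} = \frac{84}{33399} - \frac{27611}{\left(53 - 86\right) - 20114} = 84 \cdot \frac{1}{33399} - \frac{27611}{-33 - 20114} = \frac{28}{11133} - \frac{27611}{-20147} = \frac{28}{11133} - - \frac{27611}{20147} = \frac{28}{11133} + \frac{27611}{20147} = \frac{307957379}{224296551}$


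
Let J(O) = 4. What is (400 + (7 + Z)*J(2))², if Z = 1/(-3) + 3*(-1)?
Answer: 1547536/9 ≈ 1.7195e+5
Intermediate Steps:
Z = -10/3 (Z = 1*(-⅓) - 3 = -⅓ - 3 = -10/3 ≈ -3.3333)
(400 + (7 + Z)*J(2))² = (400 + (7 - 10/3)*4)² = (400 + (11/3)*4)² = (400 + 44/3)² = (1244/3)² = 1547536/9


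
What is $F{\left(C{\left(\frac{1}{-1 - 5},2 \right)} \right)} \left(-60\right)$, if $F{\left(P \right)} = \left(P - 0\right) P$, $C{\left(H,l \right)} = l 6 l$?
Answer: $-34560$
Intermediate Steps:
$C{\left(H,l \right)} = 6 l^{2}$ ($C{\left(H,l \right)} = 6 l l = 6 l^{2}$)
$F{\left(P \right)} = P^{2}$ ($F{\left(P \right)} = \left(P + 0\right) P = P P = P^{2}$)
$F{\left(C{\left(\frac{1}{-1 - 5},2 \right)} \right)} \left(-60\right) = \left(6 \cdot 2^{2}\right)^{2} \left(-60\right) = \left(6 \cdot 4\right)^{2} \left(-60\right) = 24^{2} \left(-60\right) = 576 \left(-60\right) = -34560$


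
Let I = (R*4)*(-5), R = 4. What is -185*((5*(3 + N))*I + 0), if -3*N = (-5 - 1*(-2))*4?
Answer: 518000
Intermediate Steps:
N = 4 (N = -(-5 - 1*(-2))*4/3 = -(-5 + 2)*4/3 = -(-1)*4 = -⅓*(-12) = 4)
I = -80 (I = (4*4)*(-5) = 16*(-5) = -80)
-185*((5*(3 + N))*I + 0) = -185*((5*(3 + 4))*(-80) + 0) = -185*((5*7)*(-80) + 0) = -185*(35*(-80) + 0) = -185*(-2800 + 0) = -185*(-2800) = 518000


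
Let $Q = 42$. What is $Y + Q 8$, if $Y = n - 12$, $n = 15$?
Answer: $339$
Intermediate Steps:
$Y = 3$ ($Y = 15 - 12 = 3$)
$Y + Q 8 = 3 + 42 \cdot 8 = 3 + 336 = 339$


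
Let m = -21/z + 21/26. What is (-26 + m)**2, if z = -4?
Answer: 1075369/2704 ≈ 397.70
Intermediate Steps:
m = 315/52 (m = -21/(-4) + 21/26 = -21*(-1/4) + 21*(1/26) = 21/4 + 21/26 = 315/52 ≈ 6.0577)
(-26 + m)**2 = (-26 + 315/52)**2 = (-1037/52)**2 = 1075369/2704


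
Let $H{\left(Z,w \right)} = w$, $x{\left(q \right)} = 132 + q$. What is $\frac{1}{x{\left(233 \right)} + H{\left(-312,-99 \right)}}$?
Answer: $\frac{1}{266} \approx 0.0037594$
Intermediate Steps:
$\frac{1}{x{\left(233 \right)} + H{\left(-312,-99 \right)}} = \frac{1}{\left(132 + 233\right) - 99} = \frac{1}{365 - 99} = \frac{1}{266}$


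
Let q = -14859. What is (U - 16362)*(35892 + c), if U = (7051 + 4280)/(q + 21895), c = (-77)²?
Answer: -4814086447521/7036 ≈ -6.8421e+8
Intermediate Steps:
c = 5929
U = 11331/7036 (U = (7051 + 4280)/(-14859 + 21895) = 11331/7036 ≈ 1.6104)
(U - 16362)*(35892 + c) = (11331/7036 - 16362)*(35892 + 5929) = -115111701/7036*41821 = -4814086447521/7036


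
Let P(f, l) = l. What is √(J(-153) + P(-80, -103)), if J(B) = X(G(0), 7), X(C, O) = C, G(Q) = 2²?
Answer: 3*I*√11 ≈ 9.9499*I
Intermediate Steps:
G(Q) = 4
J(B) = 4
√(J(-153) + P(-80, -103)) = √(4 - 103) = √(-99) = 3*I*√11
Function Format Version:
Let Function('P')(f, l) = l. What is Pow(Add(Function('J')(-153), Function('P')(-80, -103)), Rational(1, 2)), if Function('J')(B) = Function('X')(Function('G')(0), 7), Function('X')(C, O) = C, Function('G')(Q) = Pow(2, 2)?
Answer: Mul(3, I, Pow(11, Rational(1, 2))) ≈ Mul(9.9499, I)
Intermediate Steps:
Function('G')(Q) = 4
Function('J')(B) = 4
Pow(Add(Function('J')(-153), Function('P')(-80, -103)), Rational(1, 2)) = Pow(Add(4, -103), Rational(1, 2)) = Pow(-99, Rational(1, 2)) = Mul(3, I, Pow(11, Rational(1, 2)))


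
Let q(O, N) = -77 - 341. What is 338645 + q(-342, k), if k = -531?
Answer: 338227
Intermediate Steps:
q(O, N) = -418
338645 + q(-342, k) = 338645 - 418 = 338227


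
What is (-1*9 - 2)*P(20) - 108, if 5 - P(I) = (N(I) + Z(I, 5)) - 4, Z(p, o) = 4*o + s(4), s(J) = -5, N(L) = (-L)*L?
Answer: -4442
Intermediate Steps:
N(L) = -L**2
Z(p, o) = -5 + 4*o (Z(p, o) = 4*o - 5 = -5 + 4*o)
P(I) = -6 + I**2 (P(I) = 5 - ((-I**2 + (-5 + 4*5)) - 4) = 5 - ((-I**2 + (-5 + 20)) - 4) = 5 - ((-I**2 + 15) - 4) = 5 - ((15 - I**2) - 4) = 5 - (11 - I**2) = 5 + (-11 + I**2) = -6 + I**2)
(-1*9 - 2)*P(20) - 108 = (-1*9 - 2)*(-6 + 20**2) - 108 = (-9 - 2)*(-6 + 400) - 108 = -11*394 - 108 = -4334 - 108 = -4442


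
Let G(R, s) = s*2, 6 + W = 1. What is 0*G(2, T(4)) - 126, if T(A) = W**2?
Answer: -126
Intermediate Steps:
W = -5 (W = -6 + 1 = -5)
T(A) = 25 (T(A) = (-5)**2 = 25)
G(R, s) = 2*s
0*G(2, T(4)) - 126 = 0*(2*25) - 126 = 0*50 - 126 = 0 - 126 = -126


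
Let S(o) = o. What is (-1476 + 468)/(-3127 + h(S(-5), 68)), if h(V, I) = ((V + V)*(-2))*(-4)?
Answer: 336/1069 ≈ 0.31431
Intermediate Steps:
h(V, I) = 16*V (h(V, I) = ((2*V)*(-2))*(-4) = -4*V*(-4) = 16*V)
(-1476 + 468)/(-3127 + h(S(-5), 68)) = (-1476 + 468)/(-3127 + 16*(-5)) = -1008/(-3127 - 80) = -1008/(-3207) = -1008*(-1/3207) = 336/1069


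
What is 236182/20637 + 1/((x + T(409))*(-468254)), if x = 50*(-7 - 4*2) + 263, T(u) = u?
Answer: 2875422328807/251247302748 ≈ 11.445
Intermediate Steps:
x = -487 (x = 50*(-7 - 8) + 263 = 50*(-15) + 263 = -750 + 263 = -487)
236182/20637 + 1/((x + T(409))*(-468254)) = 236182/20637 + 1/((-487 + 409)*(-468254)) = 236182*(1/20637) - 1/468254/(-78) = 236182/20637 - 1/78*(-1/468254) = 236182/20637 + 1/36523812 = 2875422328807/251247302748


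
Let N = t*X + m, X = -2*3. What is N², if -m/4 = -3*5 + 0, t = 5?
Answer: 900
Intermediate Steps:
m = 60 (m = -4*(-3*5 + 0) = -4*(-15 + 0) = -4*(-15) = 60)
X = -6
N = 30 (N = 5*(-6) + 60 = -30 + 60 = 30)
N² = 30² = 900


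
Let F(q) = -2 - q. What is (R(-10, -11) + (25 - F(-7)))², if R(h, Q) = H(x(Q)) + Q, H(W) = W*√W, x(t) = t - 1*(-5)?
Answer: -135 - 108*I*√6 ≈ -135.0 - 264.54*I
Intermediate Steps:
x(t) = 5 + t (x(t) = t + 5 = 5 + t)
H(W) = W^(3/2)
R(h, Q) = Q + (5 + Q)^(3/2) (R(h, Q) = (5 + Q)^(3/2) + Q = Q + (5 + Q)^(3/2))
(R(-10, -11) + (25 - F(-7)))² = ((-11 + (5 - 11)^(3/2)) + (25 - (-2 - 1*(-7))))² = ((-11 + (-6)^(3/2)) + (25 - (-2 + 7)))² = ((-11 - 6*I*√6) + (25 - 1*5))² = ((-11 - 6*I*√6) + (25 - 5))² = ((-11 - 6*I*√6) + 20)² = (9 - 6*I*√6)²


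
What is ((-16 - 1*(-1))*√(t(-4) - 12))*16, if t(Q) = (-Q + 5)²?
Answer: -240*√69 ≈ -1993.6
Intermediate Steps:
t(Q) = (5 - Q)²
((-16 - 1*(-1))*√(t(-4) - 12))*16 = ((-16 - 1*(-1))*√((-5 - 4)² - 12))*16 = ((-16 + 1)*√((-9)² - 12))*16 = -15*√(81 - 12)*16 = -15*√69*16 = -240*√69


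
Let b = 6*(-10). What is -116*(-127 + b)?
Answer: 21692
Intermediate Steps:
b = -60
-116*(-127 + b) = -116*(-127 - 60) = -116*(-187) = 21692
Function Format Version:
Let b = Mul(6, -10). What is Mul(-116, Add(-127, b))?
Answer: 21692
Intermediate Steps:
b = -60
Mul(-116, Add(-127, b)) = Mul(-116, Add(-127, -60)) = Mul(-116, -187) = 21692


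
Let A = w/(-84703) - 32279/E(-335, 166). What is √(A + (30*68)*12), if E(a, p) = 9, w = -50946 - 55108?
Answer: √1349199469646227/254109 ≈ 144.55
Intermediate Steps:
w = -106054
A = -2733173651/762327 (A = -106054/(-84703) - 32279/9 = -106054*(-1/84703) - 32279*⅑ = 106054/84703 - 32279/9 = -2733173651/762327 ≈ -3585.3)
√(A + (30*68)*12) = √(-2733173651/762327 + (30*68)*12) = √(-2733173651/762327 + 2040*12) = √(-2733173651/762327 + 24480) = √(15928591309/762327) = √1349199469646227/254109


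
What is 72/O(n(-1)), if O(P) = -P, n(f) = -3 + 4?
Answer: -72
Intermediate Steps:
n(f) = 1
72/O(n(-1)) = 72/((-1*1)) = 72/(-1) = 72*(-1) = -72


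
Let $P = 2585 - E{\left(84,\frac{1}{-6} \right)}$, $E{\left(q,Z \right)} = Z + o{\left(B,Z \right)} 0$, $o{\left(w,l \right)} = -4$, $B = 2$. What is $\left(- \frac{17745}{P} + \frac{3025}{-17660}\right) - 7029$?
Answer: $- \frac{385468160903}{54784852} \approx -7036.0$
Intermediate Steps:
$E{\left(q,Z \right)} = Z$ ($E{\left(q,Z \right)} = Z - 0 = Z + 0 = Z$)
$P = \frac{15511}{6}$ ($P = 2585 - \frac{1}{-6} = 2585 - - \frac{1}{6} = 2585 + \frac{1}{6} = \frac{15511}{6} \approx 2585.2$)
$\left(- \frac{17745}{P} + \frac{3025}{-17660}\right) - 7029 = \left(- \frac{17745}{\frac{15511}{6}} + \frac{3025}{-17660}\right) - 7029 = \left(\left(-17745\right) \frac{6}{15511} + 3025 \left(- \frac{1}{17660}\right)\right) - 7029 = \left(- \frac{106470}{15511} - \frac{605}{3532}\right) - 7029 = - \frac{385436195}{54784852} - 7029 = - \frac{385468160903}{54784852}$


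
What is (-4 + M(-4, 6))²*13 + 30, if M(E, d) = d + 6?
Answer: 862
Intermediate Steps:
M(E, d) = 6 + d
(-4 + M(-4, 6))²*13 + 30 = (-4 + (6 + 6))²*13 + 30 = (-4 + 12)²*13 + 30 = 8²*13 + 30 = 64*13 + 30 = 832 + 30 = 862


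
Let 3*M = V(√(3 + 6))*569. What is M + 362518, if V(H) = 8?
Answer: 1092106/3 ≈ 3.6404e+5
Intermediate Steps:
M = 4552/3 (M = (8*569)/3 = (⅓)*4552 = 4552/3 ≈ 1517.3)
M + 362518 = 4552/3 + 362518 = 1092106/3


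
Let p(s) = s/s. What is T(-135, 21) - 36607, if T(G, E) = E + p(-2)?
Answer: -36585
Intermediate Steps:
p(s) = 1
T(G, E) = 1 + E (T(G, E) = E + 1 = 1 + E)
T(-135, 21) - 36607 = (1 + 21) - 36607 = 22 - 36607 = -36585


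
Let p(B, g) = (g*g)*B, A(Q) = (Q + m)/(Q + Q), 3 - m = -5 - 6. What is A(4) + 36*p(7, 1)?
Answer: 1017/4 ≈ 254.25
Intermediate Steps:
m = 14 (m = 3 - (-5 - 6) = 3 - 1*(-11) = 3 + 11 = 14)
A(Q) = (14 + Q)/(2*Q) (A(Q) = (Q + 14)/(Q + Q) = (14 + Q)/((2*Q)) = (14 + Q)*(1/(2*Q)) = (14 + Q)/(2*Q))
p(B, g) = B*g**2 (p(B, g) = g**2*B = B*g**2)
A(4) + 36*p(7, 1) = (1/2)*(14 + 4)/4 + 36*(7*1**2) = (1/2)*(1/4)*18 + 36*(7*1) = 9/4 + 36*7 = 9/4 + 252 = 1017/4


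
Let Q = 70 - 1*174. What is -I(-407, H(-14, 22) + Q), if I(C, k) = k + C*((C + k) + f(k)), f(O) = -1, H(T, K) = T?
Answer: -213964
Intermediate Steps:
Q = -104 (Q = 70 - 174 = -104)
I(C, k) = k + C*(-1 + C + k) (I(C, k) = k + C*((C + k) - 1) = k + C*(-1 + C + k))
-I(-407, H(-14, 22) + Q) = -((-14 - 104) + (-407)**2 - 1*(-407) - 407*(-14 - 104)) = -(-118 + 165649 + 407 - 407*(-118)) = -(-118 + 165649 + 407 + 48026) = -1*213964 = -213964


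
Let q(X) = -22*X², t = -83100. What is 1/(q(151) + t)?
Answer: -1/584722 ≈ -1.7102e-6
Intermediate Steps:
1/(q(151) + t) = 1/(-22*151² - 83100) = 1/(-22*22801 - 83100) = 1/(-501622 - 83100) = 1/(-584722) = -1/584722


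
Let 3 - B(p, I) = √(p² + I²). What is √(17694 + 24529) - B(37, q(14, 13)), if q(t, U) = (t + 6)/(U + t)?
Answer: -3 + √42223 + √998401/27 ≈ 239.49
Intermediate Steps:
q(t, U) = (6 + t)/(U + t)
B(p, I) = 3 - √(I² + p²) (B(p, I) = 3 - √(p² + I²) = 3 - √(I² + p²))
√(17694 + 24529) - B(37, q(14, 13)) = √(17694 + 24529) - (3 - √(((6 + 14)/(13 + 14))² + 37²)) = √42223 - (3 - √((20/27)² + 1369)) = √42223 - (3 - √(400/729 + 1369)) = √42223 - (3 - √(998401/729)) = √42223 - (3 - √998401/27) = √42223 + (-3 + √998401/27) = -3 + √42223 + √998401/27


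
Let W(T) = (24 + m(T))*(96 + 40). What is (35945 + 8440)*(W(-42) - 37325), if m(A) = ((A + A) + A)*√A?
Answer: -1511797485 - 760581360*I*√42 ≈ -1.5118e+9 - 4.9291e+9*I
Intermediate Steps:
m(A) = 3*A^(3/2) (m(A) = (2*A + A)*√A = (3*A)*√A = 3*A^(3/2))
W(T) = 3264 + 408*T^(3/2) (W(T) = (24 + 3*T^(3/2))*(96 + 40) = (24 + 3*T^(3/2))*136 = 3264 + 408*T^(3/2))
(35945 + 8440)*(W(-42) - 37325) = (35945 + 8440)*((3264 + 408*(-42)^(3/2)) - 37325) = 44385*((3264 + 408*(-42*I*√42)) - 37325) = 44385*((3264 - 17136*I*√42) - 37325) = 44385*(-34061 - 17136*I*√42) = -1511797485 - 760581360*I*√42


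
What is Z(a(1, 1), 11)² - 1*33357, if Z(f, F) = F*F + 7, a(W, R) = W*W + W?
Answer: -16973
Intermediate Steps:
a(W, R) = W + W² (a(W, R) = W² + W = W + W²)
Z(f, F) = 7 + F² (Z(f, F) = F² + 7 = 7 + F²)
Z(a(1, 1), 11)² - 1*33357 = (7 + 11²)² - 1*33357 = (7 + 121)² - 33357 = 128² - 33357 = 16384 - 33357 = -16973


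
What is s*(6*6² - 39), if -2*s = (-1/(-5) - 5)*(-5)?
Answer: -2124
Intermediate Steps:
s = -12 (s = -(-1/(-5) - 5)*(-5)/2 = -(-1*(-⅕) - 5)*(-5)/2 = -(⅕ - 5)*(-5)/2 = -(-12)*(-5)/5 = -½*24 = -12)
s*(6*6² - 39) = -12*(6*6² - 39) = -12*(6*36 - 39) = -12*(216 - 39) = -12*177 = -2124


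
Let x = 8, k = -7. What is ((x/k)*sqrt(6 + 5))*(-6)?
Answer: 48*sqrt(11)/7 ≈ 22.743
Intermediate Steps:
((x/k)*sqrt(6 + 5))*(-6) = ((8/(-7))*sqrt(6 + 5))*(-6) = ((8*(-1/7))*sqrt(11))*(-6) = -8*sqrt(11)/7*(-6) = 48*sqrt(11)/7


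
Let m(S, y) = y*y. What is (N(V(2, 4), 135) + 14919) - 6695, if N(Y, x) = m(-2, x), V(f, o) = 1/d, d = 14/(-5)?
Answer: 26449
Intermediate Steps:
m(S, y) = y**2
d = -14/5 (d = 14*(-1/5) = -14/5 ≈ -2.8000)
V(f, o) = -5/14 (V(f, o) = 1/(-14/5) = -5/14)
N(Y, x) = x**2
(N(V(2, 4), 135) + 14919) - 6695 = (135**2 + 14919) - 6695 = (18225 + 14919) - 6695 = 33144 - 6695 = 26449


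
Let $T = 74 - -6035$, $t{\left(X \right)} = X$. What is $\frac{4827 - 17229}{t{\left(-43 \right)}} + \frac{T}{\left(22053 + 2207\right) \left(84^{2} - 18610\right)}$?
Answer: $\frac{3476280833393}{12052901720} \approx 288.42$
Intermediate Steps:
$T = 6109$ ($T = 74 + 6035 = 6109$)
$\frac{4827 - 17229}{t{\left(-43 \right)}} + \frac{T}{\left(22053 + 2207\right) \left(84^{2} - 18610\right)} = \frac{4827 - 17229}{-43} + \frac{6109}{\left(22053 + 2207\right) \left(84^{2} - 18610\right)} = \left(-12402\right) \left(- \frac{1}{43}\right) + \frac{6109}{24260 \left(7056 - 18610\right)} = \frac{12402}{43} + \frac{6109}{24260 \left(-11554\right)} = \frac{12402}{43} + \frac{6109}{-280300040} = \frac{12402}{43} + 6109 \left(- \frac{1}{280300040}\right) = \frac{12402}{43} - \frac{6109}{280300040} = \frac{3476280833393}{12052901720}$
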